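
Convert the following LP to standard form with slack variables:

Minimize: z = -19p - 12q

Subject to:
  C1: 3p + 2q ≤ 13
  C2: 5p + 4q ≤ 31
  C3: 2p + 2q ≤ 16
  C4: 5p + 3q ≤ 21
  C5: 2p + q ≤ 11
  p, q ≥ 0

min z = -19p - 12q

s.t.
  3p + 2q + s1 = 13
  5p + 4q + s2 = 31
  2p + 2q + s3 = 16
  5p + 3q + s4 = 21
  2p + q + s5 = 11
  p, q, s1, s2, s3, s4, s5 ≥ 0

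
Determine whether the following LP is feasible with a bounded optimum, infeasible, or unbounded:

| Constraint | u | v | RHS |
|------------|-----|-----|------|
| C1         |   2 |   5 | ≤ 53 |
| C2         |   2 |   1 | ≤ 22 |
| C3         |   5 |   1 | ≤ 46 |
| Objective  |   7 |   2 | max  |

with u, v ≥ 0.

Feasible with a bounded optimal solution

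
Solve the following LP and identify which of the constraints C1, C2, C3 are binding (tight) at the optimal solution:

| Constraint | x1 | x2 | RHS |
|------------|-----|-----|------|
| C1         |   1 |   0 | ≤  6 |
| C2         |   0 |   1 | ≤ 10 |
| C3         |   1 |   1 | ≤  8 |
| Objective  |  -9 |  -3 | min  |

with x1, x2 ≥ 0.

At x1 = 6, x2 = 2, compute slack b - a·x for each constraint:
  C1: 6 − 6 = 0  (binding)
  C2: 10 − 2 = 8  (slack)
  C3: 8 − 8 = 0  (binding)

Optimal: x1 = 6, x2 = 2
Binding: C1, C3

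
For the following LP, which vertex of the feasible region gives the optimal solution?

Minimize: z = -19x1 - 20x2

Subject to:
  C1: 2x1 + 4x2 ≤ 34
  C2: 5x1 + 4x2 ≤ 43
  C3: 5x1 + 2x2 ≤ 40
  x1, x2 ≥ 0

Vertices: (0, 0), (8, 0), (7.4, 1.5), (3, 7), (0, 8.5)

Evaluate the objective at each vertex of the feasible region:
  z(0, 0) = 0
  z(8, 0) = -152
  z(7.4, 1.5) = -170.6
  z(3, 7) = -197  ←
  z(0, 8.5) = -170
The minimum is at x1 = 3, x2 = 7.

(3, 7)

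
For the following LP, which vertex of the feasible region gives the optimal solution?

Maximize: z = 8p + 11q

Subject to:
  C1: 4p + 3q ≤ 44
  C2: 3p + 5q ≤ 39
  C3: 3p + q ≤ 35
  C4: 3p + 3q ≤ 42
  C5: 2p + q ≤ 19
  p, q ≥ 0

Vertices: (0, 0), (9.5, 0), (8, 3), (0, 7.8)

Evaluate the objective at each vertex of the feasible region:
  z(0, 0) = 0
  z(9.5, 0) = 76
  z(8, 3) = 97  ←
  z(0, 7.8) = 85.8
The maximum is at p = 8, q = 3.

(8, 3)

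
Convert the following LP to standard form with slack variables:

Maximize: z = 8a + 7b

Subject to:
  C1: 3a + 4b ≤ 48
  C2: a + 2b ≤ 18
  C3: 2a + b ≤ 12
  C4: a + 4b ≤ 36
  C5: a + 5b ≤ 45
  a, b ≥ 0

max z = 8a + 7b

s.t.
  3a + 4b + s1 = 48
  a + 2b + s2 = 18
  2a + b + s3 = 12
  a + 4b + s4 = 36
  a + 5b + s5 = 45
  a, b, s1, s2, s3, s4, s5 ≥ 0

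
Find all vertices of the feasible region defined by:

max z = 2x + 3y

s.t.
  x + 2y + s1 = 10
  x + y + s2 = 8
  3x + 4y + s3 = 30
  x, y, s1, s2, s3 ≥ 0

(0, 0), (8, 0), (6, 2), (0, 5)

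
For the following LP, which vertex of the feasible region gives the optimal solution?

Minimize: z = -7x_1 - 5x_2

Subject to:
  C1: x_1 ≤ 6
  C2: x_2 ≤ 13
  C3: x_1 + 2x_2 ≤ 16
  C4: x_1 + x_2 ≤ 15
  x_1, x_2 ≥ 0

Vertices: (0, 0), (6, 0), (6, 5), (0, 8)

Evaluate the objective at each vertex of the feasible region:
  z(0, 0) = 0
  z(6, 0) = -42
  z(6, 5) = -67  ←
  z(0, 8) = -40
The minimum is at x_1 = 6, x_2 = 5.

(6, 5)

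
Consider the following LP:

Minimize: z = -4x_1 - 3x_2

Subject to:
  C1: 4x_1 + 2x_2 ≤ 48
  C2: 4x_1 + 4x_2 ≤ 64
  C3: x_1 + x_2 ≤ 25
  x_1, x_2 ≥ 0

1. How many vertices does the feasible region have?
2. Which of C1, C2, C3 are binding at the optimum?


1. 4
2. C1, C2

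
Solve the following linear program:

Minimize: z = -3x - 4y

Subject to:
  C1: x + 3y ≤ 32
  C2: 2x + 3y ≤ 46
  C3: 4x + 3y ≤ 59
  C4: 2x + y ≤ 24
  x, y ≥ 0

Evaluate the objective at each vertex of the feasible region:
  z(0, 0) = 0
  z(12, 0) = -36
  z(8, 8) = -56  ←
  z(0, 10.67) = -42.67
The minimum is at x = 8, y = 8.

x = 8, y = 8, z = -56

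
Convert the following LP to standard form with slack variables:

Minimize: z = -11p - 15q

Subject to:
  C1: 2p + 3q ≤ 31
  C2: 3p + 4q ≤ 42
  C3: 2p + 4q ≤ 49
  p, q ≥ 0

min z = -11p - 15q

s.t.
  2p + 3q + s1 = 31
  3p + 4q + s2 = 42
  2p + 4q + s3 = 49
  p, q, s1, s2, s3 ≥ 0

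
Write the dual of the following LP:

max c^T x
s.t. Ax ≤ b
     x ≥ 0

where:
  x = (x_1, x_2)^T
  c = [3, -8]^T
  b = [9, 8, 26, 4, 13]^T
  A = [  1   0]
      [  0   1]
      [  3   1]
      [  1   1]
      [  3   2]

Primal max cᵀx s.t. Ax ≤ b, x ≥ 0  →  Dual min bᵀy s.t. Aᵀy ≥ c, y ≥ 0.

Minimize: z = 9y1 + 8y2 + 26y3 + 4y4 + 13y5

Subject to:
  y1 + 3y3 + y4 + 3y5 ≥ 3
  y2 + y3 + y4 + 2y5 ≥ -8
  y1, y2, y3, y4, y5 ≥ 0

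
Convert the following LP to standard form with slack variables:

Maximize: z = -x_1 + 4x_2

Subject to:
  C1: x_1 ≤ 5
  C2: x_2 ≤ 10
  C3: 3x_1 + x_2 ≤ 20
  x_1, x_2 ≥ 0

max z = -x_1 + 4x_2

s.t.
  x_1 + s1 = 5
  x_2 + s2 = 10
  3x_1 + x_2 + s3 = 20
  x_1, x_2, s1, s2, s3 ≥ 0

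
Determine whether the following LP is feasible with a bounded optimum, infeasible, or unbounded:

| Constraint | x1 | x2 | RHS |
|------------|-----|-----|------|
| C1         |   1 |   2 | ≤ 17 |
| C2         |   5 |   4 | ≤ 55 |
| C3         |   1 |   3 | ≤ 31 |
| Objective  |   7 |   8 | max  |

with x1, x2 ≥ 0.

Feasible with a bounded optimal solution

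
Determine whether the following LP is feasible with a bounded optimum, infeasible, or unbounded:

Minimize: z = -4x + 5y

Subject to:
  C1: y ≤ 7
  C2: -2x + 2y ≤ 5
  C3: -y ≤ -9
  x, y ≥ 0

Infeasible (no feasible solution exists)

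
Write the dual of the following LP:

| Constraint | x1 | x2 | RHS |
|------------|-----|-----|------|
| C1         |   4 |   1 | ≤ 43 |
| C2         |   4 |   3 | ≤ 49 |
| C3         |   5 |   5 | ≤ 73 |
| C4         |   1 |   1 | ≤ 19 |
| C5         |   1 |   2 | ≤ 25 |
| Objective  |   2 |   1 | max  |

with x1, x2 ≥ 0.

Primal max cᵀx s.t. Ax ≤ b, x ≥ 0  →  Dual min bᵀy s.t. Aᵀy ≥ c, y ≥ 0.

Minimize: z = 43y1 + 49y2 + 73y3 + 19y4 + 25y5

Subject to:
  4y1 + 4y2 + 5y3 + y4 + y5 ≥ 2
  y1 + 3y2 + 5y3 + y4 + 2y5 ≥ 1
  y1, y2, y3, y4, y5 ≥ 0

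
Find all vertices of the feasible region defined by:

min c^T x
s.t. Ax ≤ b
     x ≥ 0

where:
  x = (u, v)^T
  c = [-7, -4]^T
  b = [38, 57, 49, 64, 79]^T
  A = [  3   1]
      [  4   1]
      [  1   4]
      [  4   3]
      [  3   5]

(0, 0), (12.67, 0), (10, 8), (8.385, 10.15), (0, 12.25)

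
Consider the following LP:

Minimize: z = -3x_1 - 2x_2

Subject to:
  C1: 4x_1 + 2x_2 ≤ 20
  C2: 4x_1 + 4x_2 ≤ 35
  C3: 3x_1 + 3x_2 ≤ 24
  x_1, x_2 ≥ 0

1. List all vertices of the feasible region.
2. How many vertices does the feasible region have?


1. (0, 0), (5, 0), (2, 6), (0, 8)
2. 4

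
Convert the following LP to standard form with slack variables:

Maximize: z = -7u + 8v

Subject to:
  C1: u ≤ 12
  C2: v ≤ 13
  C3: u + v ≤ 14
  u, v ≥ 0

max z = -7u + 8v

s.t.
  u + s1 = 12
  v + s2 = 13
  u + v + s3 = 14
  u, v, s1, s2, s3 ≥ 0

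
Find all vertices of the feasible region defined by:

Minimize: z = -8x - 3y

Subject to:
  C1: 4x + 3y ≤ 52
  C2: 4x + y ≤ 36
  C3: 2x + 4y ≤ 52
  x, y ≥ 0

(0, 0), (9, 0), (7, 8), (5.2, 10.4), (0, 13)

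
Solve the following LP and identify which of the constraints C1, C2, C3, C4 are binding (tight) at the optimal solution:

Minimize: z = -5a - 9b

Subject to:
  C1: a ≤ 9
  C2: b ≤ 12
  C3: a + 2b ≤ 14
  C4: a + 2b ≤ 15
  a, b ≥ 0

At a = 9, b = 2.5, compute slack b - a·x for each constraint:
  C1: 9 − 9 = 0  (binding)
  C2: 12 − 2.5 = 9.5  (slack)
  C3: 14 − 14 = 0  (binding)
  C4: 15 − 14 = 1  (slack)

Optimal: a = 9, b = 2.5
Binding: C1, C3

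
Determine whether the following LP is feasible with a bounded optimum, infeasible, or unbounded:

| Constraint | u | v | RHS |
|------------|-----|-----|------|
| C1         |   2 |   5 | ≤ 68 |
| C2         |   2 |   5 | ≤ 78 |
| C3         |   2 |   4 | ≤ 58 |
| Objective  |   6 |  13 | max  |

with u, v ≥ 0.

Feasible with a bounded optimal solution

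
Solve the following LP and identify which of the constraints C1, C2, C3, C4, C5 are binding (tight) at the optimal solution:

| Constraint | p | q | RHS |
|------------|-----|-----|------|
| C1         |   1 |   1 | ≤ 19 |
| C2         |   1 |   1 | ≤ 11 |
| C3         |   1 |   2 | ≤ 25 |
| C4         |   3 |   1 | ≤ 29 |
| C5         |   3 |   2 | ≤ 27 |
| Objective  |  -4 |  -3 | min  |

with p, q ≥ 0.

At p = 5, q = 6, compute slack b - a·x for each constraint:
  C1: 19 − 11 = 8  (slack)
  C2: 11 − 11 = 0  (binding)
  C3: 25 − 17 = 8  (slack)
  C4: 29 − 21 = 8  (slack)
  C5: 27 − 27 = 0  (binding)

Optimal: p = 5, q = 6
Binding: C2, C5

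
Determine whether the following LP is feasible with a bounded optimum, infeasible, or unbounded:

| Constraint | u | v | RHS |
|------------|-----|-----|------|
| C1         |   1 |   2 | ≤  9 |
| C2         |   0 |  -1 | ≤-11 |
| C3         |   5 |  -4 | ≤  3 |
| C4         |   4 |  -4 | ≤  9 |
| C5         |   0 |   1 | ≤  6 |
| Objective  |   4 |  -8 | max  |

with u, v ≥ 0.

Infeasible (no feasible solution exists)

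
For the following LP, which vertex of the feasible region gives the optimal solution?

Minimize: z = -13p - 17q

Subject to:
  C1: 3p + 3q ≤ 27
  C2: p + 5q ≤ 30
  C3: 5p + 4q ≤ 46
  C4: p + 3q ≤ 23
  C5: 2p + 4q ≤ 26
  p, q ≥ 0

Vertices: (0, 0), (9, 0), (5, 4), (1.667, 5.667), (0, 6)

Evaluate the objective at each vertex of the feasible region:
  z(0, 0) = 0
  z(9, 0) = -117
  z(5, 4) = -133  ←
  z(1.667, 5.667) = -118
  z(0, 6) = -102
The minimum is at p = 5, q = 4.

(5, 4)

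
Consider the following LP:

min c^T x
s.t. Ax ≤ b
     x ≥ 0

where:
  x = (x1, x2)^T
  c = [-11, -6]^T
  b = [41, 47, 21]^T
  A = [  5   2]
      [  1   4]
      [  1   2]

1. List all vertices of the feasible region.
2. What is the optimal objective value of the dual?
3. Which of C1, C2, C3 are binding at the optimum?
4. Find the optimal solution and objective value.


1. (0, 0), (8.2, 0), (5, 8), (0, 10.5)
2. -103
3. C1, C3
4. x1 = 5, x2 = 8, z = -103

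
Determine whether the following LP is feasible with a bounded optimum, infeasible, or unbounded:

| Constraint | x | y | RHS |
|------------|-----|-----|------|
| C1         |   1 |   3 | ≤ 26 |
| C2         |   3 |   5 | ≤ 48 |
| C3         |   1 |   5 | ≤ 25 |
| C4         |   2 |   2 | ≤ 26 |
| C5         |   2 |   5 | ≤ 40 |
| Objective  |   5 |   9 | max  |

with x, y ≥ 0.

Feasible with a bounded optimal solution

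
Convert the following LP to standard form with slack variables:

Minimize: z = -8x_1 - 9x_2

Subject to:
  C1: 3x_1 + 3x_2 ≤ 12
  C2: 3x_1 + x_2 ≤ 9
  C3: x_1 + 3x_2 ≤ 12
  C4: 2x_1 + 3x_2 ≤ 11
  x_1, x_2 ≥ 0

min z = -8x_1 - 9x_2

s.t.
  3x_1 + 3x_2 + s1 = 12
  3x_1 + x_2 + s2 = 9
  x_1 + 3x_2 + s3 = 12
  2x_1 + 3x_2 + s4 = 11
  x_1, x_2, s1, s2, s3, s4 ≥ 0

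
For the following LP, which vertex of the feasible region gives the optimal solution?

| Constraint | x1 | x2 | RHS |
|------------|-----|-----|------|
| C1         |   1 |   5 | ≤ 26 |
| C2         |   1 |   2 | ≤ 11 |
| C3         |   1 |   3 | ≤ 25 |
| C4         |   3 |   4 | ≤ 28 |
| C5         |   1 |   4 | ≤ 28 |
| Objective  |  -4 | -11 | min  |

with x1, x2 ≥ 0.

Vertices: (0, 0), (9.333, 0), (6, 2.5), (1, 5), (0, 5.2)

Evaluate the objective at each vertex of the feasible region:
  z(0, 0) = 0
  z(9.333, 0) = -37.33
  z(6, 2.5) = -51.5
  z(1, 5) = -59  ←
  z(0, 5.2) = -57.2
The minimum is at x1 = 1, x2 = 5.

(1, 5)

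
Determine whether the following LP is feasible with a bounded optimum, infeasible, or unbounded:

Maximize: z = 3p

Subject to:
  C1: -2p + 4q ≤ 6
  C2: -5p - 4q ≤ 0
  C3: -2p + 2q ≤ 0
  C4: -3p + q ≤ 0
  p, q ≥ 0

Unbounded (objective can increase without bound)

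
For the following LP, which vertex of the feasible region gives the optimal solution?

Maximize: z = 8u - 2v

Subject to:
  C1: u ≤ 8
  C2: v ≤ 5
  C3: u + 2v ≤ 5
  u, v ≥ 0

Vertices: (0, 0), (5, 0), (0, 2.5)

Evaluate the objective at each vertex of the feasible region:
  z(0, 0) = 0
  z(5, 0) = 40  ←
  z(0, 2.5) = -5
The maximum is at u = 5, v = 0.

(5, 0)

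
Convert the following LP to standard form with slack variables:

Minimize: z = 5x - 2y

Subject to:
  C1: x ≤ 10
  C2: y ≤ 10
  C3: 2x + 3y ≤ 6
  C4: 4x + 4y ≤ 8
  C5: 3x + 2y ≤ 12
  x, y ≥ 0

min z = 5x - 2y

s.t.
  x + s1 = 10
  y + s2 = 10
  2x + 3y + s3 = 6
  4x + 4y + s4 = 8
  3x + 2y + s5 = 12
  x, y, s1, s2, s3, s4, s5 ≥ 0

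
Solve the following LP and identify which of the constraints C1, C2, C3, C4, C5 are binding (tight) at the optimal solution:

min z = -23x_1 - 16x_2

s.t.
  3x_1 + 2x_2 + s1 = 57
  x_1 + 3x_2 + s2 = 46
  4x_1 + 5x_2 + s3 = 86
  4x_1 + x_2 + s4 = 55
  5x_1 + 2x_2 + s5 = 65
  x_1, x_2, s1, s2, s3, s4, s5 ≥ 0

At x_1 = 9, x_2 = 10, compute slack b - a·x for each constraint:
  C1: 57 − 47 = 10  (slack)
  C2: 46 − 39 = 7  (slack)
  C3: 86 − 86 = 0  (binding)
  C4: 55 − 46 = 9  (slack)
  C5: 65 − 65 = 0  (binding)

Optimal: x_1 = 9, x_2 = 10
Binding: C3, C5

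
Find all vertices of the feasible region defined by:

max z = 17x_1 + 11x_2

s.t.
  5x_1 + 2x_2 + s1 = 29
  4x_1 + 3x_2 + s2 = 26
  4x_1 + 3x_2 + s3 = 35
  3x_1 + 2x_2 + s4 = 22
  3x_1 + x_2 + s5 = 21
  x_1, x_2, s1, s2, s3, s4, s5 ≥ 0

(0, 0), (5.8, 0), (5, 2), (0, 8.667)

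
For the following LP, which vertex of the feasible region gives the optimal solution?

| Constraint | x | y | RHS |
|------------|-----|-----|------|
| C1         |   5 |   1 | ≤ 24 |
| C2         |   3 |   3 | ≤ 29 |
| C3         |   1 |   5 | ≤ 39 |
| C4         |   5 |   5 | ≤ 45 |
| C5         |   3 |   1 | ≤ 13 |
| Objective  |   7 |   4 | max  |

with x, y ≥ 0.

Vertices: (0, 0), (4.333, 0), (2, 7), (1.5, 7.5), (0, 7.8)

Evaluate the objective at each vertex of the feasible region:
  z(0, 0) = 0
  z(4.333, 0) = 30.33
  z(2, 7) = 42  ←
  z(1.5, 7.5) = 40.5
  z(0, 7.8) = 31.2
The maximum is at x = 2, y = 7.

(2, 7)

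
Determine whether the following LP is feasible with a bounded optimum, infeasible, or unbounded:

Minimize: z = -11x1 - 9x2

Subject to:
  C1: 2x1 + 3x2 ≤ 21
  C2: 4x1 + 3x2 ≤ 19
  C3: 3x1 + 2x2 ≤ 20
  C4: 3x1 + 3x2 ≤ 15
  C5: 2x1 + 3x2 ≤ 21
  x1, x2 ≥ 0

Feasible with a bounded optimal solution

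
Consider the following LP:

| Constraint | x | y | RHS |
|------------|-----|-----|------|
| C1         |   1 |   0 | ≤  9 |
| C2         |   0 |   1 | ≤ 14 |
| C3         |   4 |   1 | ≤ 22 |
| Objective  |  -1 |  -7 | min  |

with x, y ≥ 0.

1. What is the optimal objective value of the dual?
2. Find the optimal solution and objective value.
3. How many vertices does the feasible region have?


1. -100
2. x = 2, y = 14, z = -100
3. 4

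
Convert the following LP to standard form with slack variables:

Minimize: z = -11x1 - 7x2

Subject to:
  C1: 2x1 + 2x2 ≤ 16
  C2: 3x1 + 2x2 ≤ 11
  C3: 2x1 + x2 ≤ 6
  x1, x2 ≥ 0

min z = -11x1 - 7x2

s.t.
  2x1 + 2x2 + s1 = 16
  3x1 + 2x2 + s2 = 11
  2x1 + x2 + s3 = 6
  x1, x2, s1, s2, s3 ≥ 0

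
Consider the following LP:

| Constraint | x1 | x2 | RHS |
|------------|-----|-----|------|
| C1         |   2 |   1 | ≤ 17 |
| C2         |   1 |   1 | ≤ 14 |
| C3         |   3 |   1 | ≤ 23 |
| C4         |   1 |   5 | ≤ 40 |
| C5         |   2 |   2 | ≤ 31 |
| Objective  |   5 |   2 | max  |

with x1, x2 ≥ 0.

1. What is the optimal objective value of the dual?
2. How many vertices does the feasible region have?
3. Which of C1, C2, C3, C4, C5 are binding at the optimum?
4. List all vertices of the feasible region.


1. 40
2. 5
3. C1, C3
4. (0, 0), (7.667, 0), (6, 5), (5, 7), (0, 8)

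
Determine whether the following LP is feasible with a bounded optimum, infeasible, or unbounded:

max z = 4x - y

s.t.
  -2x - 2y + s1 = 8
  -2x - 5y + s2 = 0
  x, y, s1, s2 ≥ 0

Unbounded (objective can increase without bound)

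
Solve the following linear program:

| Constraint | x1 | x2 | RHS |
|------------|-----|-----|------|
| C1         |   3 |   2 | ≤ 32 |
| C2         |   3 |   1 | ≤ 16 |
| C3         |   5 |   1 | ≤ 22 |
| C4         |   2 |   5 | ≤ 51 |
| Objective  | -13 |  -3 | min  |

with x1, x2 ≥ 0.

Evaluate the objective at each vertex of the feasible region:
  z(0, 0) = 0
  z(4.4, 0) = -57.2
  z(3, 7) = -60  ←
  z(2.231, 9.308) = -56.92
  z(0, 10.2) = -30.6
The minimum is at x1 = 3, x2 = 7.

x1 = 3, x2 = 7, z = -60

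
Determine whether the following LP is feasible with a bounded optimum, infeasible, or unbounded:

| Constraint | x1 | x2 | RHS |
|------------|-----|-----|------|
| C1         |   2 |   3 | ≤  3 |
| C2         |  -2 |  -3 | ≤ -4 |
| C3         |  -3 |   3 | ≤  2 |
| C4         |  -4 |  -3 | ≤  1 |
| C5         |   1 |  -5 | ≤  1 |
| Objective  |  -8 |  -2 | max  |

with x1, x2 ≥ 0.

Infeasible (no feasible solution exists)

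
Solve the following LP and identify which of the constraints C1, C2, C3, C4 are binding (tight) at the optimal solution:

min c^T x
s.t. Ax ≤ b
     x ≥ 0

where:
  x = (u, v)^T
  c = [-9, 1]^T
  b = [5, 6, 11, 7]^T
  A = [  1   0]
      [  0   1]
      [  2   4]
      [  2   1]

At u = 3.5, v = 0, compute slack b - a·x for each constraint:
  C1: 5 − 3.5 = 1.5  (slack)
  C2: 6 − 0 = 6  (slack)
  C3: 11 − 7 = 4  (slack)
  C4: 7 − 7 = 0  (binding)

Optimal: u = 3.5, v = 0
Binding: C4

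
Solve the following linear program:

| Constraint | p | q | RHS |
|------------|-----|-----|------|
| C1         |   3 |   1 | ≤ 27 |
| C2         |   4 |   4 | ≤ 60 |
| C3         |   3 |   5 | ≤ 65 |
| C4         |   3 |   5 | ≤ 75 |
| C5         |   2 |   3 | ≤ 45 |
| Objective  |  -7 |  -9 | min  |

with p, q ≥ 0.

Evaluate the objective at each vertex of the feasible region:
  z(0, 0) = 0
  z(9, 0) = -63
  z(6, 9) = -123
  z(5, 10) = -125  ←
  z(0, 13) = -117
The minimum is at p = 5, q = 10.

p = 5, q = 10, z = -125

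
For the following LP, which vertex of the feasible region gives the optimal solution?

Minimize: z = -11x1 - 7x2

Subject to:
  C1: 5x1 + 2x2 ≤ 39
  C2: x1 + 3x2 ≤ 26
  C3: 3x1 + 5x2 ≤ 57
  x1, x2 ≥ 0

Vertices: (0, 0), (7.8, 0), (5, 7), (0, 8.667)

Evaluate the objective at each vertex of the feasible region:
  z(0, 0) = 0
  z(7.8, 0) = -85.8
  z(5, 7) = -104  ←
  z(0, 8.667) = -60.67
The minimum is at x1 = 5, x2 = 7.

(5, 7)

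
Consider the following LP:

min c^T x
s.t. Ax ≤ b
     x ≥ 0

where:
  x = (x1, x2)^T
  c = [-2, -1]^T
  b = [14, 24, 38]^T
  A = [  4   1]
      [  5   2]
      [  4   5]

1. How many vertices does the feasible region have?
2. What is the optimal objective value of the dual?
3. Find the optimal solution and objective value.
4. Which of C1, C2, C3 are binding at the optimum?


1. 4
2. -10
3. x1 = 2, x2 = 6, z = -10
4. C1, C3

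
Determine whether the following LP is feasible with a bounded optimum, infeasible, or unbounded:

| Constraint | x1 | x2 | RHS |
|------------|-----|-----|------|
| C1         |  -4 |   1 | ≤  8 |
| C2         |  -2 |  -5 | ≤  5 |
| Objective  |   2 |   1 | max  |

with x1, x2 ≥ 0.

Unbounded (objective can increase without bound)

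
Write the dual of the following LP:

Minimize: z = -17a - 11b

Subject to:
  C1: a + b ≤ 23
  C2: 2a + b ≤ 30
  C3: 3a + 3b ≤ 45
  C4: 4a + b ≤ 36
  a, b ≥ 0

Primal min cᵀx s.t. Ax ≤ b, x ≥ 0  →  Dual max −bᵀy s.t. Aᵀy ≥ −c, y ≥ 0.

Maximize: z = -23y1 - 30y2 - 45y3 - 36y4

Subject to:
  y1 + 2y2 + 3y3 + 4y4 ≥ 17
  y1 + y2 + 3y3 + y4 ≥ 11
  y1, y2, y3, y4 ≥ 0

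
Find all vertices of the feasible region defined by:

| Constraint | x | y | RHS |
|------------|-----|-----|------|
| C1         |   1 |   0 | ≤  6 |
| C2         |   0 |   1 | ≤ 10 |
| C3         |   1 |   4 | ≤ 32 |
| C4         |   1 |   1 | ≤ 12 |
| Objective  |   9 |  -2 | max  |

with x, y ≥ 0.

(0, 0), (6, 0), (6, 6), (5.333, 6.667), (0, 8)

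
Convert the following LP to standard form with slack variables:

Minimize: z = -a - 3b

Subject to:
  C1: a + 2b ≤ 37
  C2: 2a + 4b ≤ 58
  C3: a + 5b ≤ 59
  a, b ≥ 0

min z = -a - 3b

s.t.
  a + 2b + s1 = 37
  2a + 4b + s2 = 58
  a + 5b + s3 = 59
  a, b, s1, s2, s3 ≥ 0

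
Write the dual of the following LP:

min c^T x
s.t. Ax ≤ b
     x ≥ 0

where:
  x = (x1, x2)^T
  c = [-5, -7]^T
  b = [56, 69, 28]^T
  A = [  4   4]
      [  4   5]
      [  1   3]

Primal min cᵀx s.t. Ax ≤ b, x ≥ 0  →  Dual max −bᵀy s.t. Aᵀy ≥ −c, y ≥ 0.

Maximize: z = -56y1 - 69y2 - 28y3

Subject to:
  4y1 + 4y2 + y3 ≥ 5
  4y1 + 5y2 + 3y3 ≥ 7
  y1, y2, y3 ≥ 0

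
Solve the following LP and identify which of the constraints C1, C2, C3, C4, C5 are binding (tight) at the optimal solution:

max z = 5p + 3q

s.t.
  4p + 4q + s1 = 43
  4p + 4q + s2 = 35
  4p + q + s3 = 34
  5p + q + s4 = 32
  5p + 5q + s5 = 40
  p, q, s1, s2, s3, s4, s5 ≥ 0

At p = 6, q = 2, compute slack b - a·x for each constraint:
  C1: 43 − 32 = 11  (slack)
  C2: 35 − 32 = 3  (slack)
  C3: 34 − 26 = 8  (slack)
  C4: 32 − 32 = 0  (binding)
  C5: 40 − 40 = 0  (binding)

Optimal: p = 6, q = 2
Binding: C4, C5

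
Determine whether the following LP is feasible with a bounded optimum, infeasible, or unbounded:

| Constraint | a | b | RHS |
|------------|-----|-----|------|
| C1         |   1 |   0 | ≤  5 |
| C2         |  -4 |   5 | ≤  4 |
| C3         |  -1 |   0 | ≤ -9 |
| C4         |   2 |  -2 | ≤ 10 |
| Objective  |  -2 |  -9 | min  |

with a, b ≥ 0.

Infeasible (no feasible solution exists)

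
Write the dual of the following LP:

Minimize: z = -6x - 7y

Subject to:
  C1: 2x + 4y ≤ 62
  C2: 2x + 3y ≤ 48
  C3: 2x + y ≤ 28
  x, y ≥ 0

Primal min cᵀx s.t. Ax ≤ b, x ≥ 0  →  Dual max −bᵀy s.t. Aᵀy ≥ −c, y ≥ 0.

Maximize: z = -62y1 - 48y2 - 28y3

Subject to:
  2y1 + 2y2 + 2y3 ≥ 6
  4y1 + 3y2 + y3 ≥ 7
  y1, y2, y3 ≥ 0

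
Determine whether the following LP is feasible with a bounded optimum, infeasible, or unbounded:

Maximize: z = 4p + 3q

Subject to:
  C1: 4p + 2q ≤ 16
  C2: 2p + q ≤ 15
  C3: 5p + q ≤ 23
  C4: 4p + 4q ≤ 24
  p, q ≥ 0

Feasible with a bounded optimal solution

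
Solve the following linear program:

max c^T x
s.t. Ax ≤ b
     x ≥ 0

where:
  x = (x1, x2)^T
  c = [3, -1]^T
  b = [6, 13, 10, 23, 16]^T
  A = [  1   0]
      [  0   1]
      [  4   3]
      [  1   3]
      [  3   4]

Evaluate the objective at each vertex of the feasible region:
  z(0, 0) = 0
  z(2.5, 0) = 7.5  ←
  z(0, 3.333) = -3.333
The maximum is at x1 = 2.5, x2 = 0.

x1 = 2.5, x2 = 0, z = 7.5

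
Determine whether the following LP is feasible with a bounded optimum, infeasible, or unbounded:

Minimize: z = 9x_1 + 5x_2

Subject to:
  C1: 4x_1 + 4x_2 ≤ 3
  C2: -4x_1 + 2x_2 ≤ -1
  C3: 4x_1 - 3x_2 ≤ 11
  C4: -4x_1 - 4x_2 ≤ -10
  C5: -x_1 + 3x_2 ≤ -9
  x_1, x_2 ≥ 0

Infeasible (no feasible solution exists)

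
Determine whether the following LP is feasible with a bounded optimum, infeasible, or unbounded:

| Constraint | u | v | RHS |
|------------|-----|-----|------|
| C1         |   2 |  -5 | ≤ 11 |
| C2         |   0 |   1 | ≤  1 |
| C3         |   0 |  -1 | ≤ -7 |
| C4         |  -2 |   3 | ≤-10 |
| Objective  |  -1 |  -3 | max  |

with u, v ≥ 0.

Infeasible (no feasible solution exists)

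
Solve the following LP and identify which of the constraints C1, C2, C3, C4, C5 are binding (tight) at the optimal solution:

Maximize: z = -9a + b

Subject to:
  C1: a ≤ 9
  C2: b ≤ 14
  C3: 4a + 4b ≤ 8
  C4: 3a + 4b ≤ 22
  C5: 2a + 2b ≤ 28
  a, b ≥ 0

At a = 0, b = 2, compute slack b - a·x for each constraint:
  C1: 9 − 0 = 9  (slack)
  C2: 14 − 2 = 12  (slack)
  C3: 8 − 8 = 0  (binding)
  C4: 22 − 8 = 14  (slack)
  C5: 28 − 4 = 24  (slack)

Optimal: a = 0, b = 2
Binding: C3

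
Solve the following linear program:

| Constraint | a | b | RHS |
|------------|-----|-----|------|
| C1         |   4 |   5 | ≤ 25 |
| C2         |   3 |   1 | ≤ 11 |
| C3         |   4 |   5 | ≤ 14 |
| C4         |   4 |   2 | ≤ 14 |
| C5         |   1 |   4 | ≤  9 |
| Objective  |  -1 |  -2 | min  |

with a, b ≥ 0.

Evaluate the objective at each vertex of the feasible region:
  z(0, 0) = 0
  z(3.5, 0) = -3.5
  z(1, 2) = -5  ←
  z(0, 2.25) = -4.5
The minimum is at a = 1, b = 2.

a = 1, b = 2, z = -5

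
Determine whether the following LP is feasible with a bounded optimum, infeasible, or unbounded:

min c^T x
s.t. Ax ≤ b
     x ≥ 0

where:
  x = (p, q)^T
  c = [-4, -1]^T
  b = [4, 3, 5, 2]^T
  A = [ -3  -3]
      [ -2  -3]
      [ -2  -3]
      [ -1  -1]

Unbounded (objective can decrease without bound)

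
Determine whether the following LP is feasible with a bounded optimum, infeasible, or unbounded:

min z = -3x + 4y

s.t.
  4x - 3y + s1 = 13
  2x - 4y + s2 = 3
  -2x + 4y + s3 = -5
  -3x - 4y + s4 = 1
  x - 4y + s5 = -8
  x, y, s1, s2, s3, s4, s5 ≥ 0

Infeasible (no feasible solution exists)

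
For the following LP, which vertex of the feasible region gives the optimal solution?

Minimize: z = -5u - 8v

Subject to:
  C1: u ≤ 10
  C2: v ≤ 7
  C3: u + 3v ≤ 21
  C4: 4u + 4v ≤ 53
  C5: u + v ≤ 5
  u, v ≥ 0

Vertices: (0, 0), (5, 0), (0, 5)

Evaluate the objective at each vertex of the feasible region:
  z(0, 0) = 0
  z(5, 0) = -25
  z(0, 5) = -40  ←
The minimum is at u = 0, v = 5.

(0, 5)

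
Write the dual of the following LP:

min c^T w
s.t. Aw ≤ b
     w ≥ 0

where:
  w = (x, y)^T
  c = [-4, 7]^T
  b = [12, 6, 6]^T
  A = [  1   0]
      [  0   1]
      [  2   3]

Primal min cᵀx s.t. Ax ≤ b, x ≥ 0  →  Dual max −bᵀy s.t. Aᵀy ≥ −c, y ≥ 0.

Maximize: z = -12y1 - 6y2 - 6y3

Subject to:
  y1 + 2y3 ≥ 4
  y2 + 3y3 ≥ -7
  y1, y2, y3 ≥ 0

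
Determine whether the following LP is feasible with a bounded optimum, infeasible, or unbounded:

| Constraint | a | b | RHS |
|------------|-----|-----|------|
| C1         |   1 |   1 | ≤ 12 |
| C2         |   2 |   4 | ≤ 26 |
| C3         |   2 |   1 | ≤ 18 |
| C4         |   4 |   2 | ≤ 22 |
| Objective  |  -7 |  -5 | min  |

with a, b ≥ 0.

Feasible with a bounded optimal solution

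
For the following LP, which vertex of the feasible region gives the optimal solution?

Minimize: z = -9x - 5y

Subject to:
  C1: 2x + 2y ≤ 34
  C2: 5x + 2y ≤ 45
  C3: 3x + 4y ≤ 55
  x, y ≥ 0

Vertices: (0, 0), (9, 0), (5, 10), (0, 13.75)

Evaluate the objective at each vertex of the feasible region:
  z(0, 0) = 0
  z(9, 0) = -81
  z(5, 10) = -95  ←
  z(0, 13.75) = -68.75
The minimum is at x = 5, y = 10.

(5, 10)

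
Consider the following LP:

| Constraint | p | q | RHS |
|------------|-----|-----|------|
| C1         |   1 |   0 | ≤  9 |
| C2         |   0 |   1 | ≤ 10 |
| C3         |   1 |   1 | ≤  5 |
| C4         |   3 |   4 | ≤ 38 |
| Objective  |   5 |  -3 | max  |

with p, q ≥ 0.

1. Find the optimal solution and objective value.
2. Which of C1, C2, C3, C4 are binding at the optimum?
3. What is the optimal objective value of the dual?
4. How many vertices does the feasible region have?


1. p = 5, q = 0, z = 25
2. C3
3. 25
4. 3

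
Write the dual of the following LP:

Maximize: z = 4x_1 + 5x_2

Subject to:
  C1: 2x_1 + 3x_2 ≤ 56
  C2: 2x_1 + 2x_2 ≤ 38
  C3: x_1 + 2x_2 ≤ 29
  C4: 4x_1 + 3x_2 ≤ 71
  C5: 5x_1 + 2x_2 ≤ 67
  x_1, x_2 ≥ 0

Primal max cᵀx s.t. Ax ≤ b, x ≥ 0  →  Dual min bᵀy s.t. Aᵀy ≥ c, y ≥ 0.

Minimize: z = 56y1 + 38y2 + 29y3 + 71y4 + 67y5

Subject to:
  2y1 + 2y2 + y3 + 4y4 + 5y5 ≥ 4
  3y1 + 2y2 + 2y3 + 3y4 + 2y5 ≥ 5
  y1, y2, y3, y4, y5 ≥ 0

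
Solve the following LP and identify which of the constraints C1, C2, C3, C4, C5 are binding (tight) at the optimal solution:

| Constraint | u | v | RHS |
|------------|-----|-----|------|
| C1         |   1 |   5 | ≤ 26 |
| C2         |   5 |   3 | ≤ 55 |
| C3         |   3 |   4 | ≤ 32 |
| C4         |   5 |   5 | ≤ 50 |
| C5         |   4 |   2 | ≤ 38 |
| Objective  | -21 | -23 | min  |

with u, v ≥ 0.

At u = 8, v = 2, compute slack b - a·x for each constraint:
  C1: 26 − 18 = 8  (slack)
  C2: 55 − 46 = 9  (slack)
  C3: 32 − 32 = 0  (binding)
  C4: 50 − 50 = 0  (binding)
  C5: 38 − 36 = 2  (slack)

Optimal: u = 8, v = 2
Binding: C3, C4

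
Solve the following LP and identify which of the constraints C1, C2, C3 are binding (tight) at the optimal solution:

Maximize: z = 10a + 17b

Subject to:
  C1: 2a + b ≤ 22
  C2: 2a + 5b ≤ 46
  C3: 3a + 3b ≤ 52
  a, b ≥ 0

At a = 8, b = 6, compute slack b - a·x for each constraint:
  C1: 22 − 22 = 0  (binding)
  C2: 46 − 46 = 0  (binding)
  C3: 52 − 42 = 10  (slack)

Optimal: a = 8, b = 6
Binding: C1, C2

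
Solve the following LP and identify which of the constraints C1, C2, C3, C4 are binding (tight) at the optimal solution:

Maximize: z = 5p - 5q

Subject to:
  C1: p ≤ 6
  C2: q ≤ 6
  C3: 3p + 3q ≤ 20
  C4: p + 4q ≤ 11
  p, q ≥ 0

At p = 6, q = 0, compute slack b - a·x for each constraint:
  C1: 6 − 6 = 0  (binding)
  C2: 6 − 0 = 6  (slack)
  C3: 20 − 18 = 2  (slack)
  C4: 11 − 6 = 5  (slack)

Optimal: p = 6, q = 0
Binding: C1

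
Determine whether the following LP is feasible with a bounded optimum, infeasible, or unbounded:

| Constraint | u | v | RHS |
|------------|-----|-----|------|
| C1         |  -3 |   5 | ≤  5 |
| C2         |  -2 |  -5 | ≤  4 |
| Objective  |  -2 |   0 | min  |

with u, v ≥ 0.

Unbounded (objective can decrease without bound)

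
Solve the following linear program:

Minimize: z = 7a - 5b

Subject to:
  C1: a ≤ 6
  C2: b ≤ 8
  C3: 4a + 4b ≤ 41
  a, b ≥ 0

Evaluate the objective at each vertex of the feasible region:
  z(0, 0) = 0
  z(6, 0) = 42
  z(6, 4.25) = 20.75
  z(2.25, 8) = -24.25
  z(0, 8) = -40  ←
The minimum is at a = 0, b = 8.

a = 0, b = 8, z = -40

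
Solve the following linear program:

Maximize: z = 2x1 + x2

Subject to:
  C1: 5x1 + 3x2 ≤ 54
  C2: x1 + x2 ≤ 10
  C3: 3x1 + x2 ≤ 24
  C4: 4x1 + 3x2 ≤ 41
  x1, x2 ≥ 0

Evaluate the objective at each vertex of the feasible region:
  z(0, 0) = 0
  z(8, 0) = 16
  z(7, 3) = 17  ←
  z(0, 10) = 10
The maximum is at x1 = 7, x2 = 3.

x1 = 7, x2 = 3, z = 17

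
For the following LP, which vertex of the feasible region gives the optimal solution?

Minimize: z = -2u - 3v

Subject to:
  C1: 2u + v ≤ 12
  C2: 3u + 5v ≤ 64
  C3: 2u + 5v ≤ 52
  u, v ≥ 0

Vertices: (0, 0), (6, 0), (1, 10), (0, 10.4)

Evaluate the objective at each vertex of the feasible region:
  z(0, 0) = 0
  z(6, 0) = -12
  z(1, 10) = -32  ←
  z(0, 10.4) = -31.2
The minimum is at u = 1, v = 10.

(1, 10)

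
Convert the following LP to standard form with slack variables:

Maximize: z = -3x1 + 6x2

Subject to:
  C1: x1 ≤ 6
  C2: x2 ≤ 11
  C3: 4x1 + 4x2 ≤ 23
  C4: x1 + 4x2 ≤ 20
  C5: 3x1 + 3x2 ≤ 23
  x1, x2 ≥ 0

max z = -3x1 + 6x2

s.t.
  x1 + s1 = 6
  x2 + s2 = 11
  4x1 + 4x2 + s3 = 23
  x1 + 4x2 + s4 = 20
  3x1 + 3x2 + s5 = 23
  x1, x2, s1, s2, s3, s4, s5 ≥ 0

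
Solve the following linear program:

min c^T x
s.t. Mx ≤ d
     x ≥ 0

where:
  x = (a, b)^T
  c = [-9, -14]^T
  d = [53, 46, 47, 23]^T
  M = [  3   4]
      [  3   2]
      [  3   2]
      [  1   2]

Evaluate the objective at each vertex of the feasible region:
  z(0, 0) = 0
  z(15.33, 0) = -138
  z(13, 3.5) = -166
  z(7, 8) = -175  ←
  z(0, 11.5) = -161
The minimum is at a = 7, b = 8.

a = 7, b = 8, z = -175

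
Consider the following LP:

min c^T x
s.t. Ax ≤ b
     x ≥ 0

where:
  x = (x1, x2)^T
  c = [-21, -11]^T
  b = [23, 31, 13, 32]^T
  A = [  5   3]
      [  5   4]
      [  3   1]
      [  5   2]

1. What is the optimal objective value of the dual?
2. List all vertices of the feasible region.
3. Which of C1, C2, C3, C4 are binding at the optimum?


1. -95
2. (0, 0), (4.333, 0), (4, 1), (0, 7.667)
3. C1, C3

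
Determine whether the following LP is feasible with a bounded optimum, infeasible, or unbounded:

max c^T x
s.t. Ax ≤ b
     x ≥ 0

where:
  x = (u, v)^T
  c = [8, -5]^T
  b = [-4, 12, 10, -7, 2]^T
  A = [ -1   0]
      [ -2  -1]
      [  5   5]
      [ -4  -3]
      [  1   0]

Infeasible (no feasible solution exists)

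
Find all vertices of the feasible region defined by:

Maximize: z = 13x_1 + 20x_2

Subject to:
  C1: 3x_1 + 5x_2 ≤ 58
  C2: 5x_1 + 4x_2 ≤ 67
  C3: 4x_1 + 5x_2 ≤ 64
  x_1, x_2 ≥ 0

(0, 0), (13.4, 0), (8.778, 5.778), (6, 8), (0, 11.6)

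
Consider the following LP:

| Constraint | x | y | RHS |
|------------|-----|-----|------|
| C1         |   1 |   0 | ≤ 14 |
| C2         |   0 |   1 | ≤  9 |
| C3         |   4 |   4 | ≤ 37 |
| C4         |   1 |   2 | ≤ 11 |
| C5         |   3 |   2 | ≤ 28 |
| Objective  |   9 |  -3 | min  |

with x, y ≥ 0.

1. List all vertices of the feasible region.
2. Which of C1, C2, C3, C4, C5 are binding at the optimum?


1. (0, 0), (9.25, 0), (7.5, 1.75), (0, 5.5)
2. C4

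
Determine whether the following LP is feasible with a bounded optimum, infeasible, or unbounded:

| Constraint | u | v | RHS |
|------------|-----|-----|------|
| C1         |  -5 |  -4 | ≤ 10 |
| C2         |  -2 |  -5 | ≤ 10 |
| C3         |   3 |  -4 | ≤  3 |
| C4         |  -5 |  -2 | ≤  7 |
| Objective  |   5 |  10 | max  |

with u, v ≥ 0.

Unbounded (objective can increase without bound)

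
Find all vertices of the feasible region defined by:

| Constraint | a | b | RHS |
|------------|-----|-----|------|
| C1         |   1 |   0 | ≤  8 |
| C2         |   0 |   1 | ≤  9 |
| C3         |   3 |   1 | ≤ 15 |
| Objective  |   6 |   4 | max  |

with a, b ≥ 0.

(0, 0), (5, 0), (2, 9), (0, 9)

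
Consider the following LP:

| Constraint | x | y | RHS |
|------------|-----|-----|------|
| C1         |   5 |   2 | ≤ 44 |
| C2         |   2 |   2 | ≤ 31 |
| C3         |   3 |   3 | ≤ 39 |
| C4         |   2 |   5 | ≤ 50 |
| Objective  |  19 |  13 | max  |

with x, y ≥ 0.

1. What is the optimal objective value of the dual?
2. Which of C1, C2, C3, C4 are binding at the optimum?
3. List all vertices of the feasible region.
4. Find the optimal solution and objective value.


1. 205
2. C1, C3
3. (0, 0), (8.8, 0), (6, 7), (5, 8), (0, 10)
4. x = 6, y = 7, z = 205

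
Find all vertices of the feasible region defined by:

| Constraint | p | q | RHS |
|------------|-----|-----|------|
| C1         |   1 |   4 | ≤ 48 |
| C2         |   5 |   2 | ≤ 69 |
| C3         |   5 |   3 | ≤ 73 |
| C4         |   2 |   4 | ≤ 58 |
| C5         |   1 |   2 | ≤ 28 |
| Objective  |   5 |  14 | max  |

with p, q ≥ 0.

(0, 0), (13.8, 0), (12.2, 4), (8.857, 9.571), (8, 10), (0, 12)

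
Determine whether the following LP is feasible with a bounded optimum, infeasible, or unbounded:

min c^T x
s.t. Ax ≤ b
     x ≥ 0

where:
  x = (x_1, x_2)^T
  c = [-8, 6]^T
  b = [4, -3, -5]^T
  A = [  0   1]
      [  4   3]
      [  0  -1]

Infeasible (no feasible solution exists)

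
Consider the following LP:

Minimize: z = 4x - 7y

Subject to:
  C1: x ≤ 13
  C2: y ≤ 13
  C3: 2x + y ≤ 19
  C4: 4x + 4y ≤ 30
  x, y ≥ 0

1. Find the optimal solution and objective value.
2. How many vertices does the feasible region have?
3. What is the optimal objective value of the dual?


1. x = 0, y = 7.5, z = -52.5
2. 3
3. -52.5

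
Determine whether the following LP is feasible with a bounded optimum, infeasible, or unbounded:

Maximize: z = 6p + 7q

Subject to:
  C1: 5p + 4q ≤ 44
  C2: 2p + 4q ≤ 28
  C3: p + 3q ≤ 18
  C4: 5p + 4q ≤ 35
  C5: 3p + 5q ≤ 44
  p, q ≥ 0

Feasible with a bounded optimal solution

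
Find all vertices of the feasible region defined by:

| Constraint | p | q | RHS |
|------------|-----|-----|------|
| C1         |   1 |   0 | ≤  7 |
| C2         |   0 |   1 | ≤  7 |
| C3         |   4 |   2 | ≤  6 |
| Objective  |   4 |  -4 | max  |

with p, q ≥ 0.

(0, 0), (1.5, 0), (0, 3)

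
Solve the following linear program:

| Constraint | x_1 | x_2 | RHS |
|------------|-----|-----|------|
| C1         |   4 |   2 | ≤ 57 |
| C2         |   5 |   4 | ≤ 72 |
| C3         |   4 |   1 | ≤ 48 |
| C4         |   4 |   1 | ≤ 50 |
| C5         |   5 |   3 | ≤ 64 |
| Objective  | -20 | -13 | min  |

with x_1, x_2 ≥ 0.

Evaluate the objective at each vertex of the feasible region:
  z(0, 0) = 0
  z(12, 0) = -240
  z(11.43, 2.286) = -258.3
  z(8, 8) = -264  ←
  z(0, 18) = -234
The minimum is at x_1 = 8, x_2 = 8.

x_1 = 8, x_2 = 8, z = -264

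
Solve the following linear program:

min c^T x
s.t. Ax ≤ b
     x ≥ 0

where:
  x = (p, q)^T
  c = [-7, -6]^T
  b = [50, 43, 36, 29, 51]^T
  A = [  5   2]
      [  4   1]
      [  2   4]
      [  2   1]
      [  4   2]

Evaluate the objective at each vertex of the feasible region:
  z(0, 0) = 0
  z(10, 0) = -70
  z(8, 5) = -86  ←
  z(0, 9) = -54
The minimum is at p = 8, q = 5.

p = 8, q = 5, z = -86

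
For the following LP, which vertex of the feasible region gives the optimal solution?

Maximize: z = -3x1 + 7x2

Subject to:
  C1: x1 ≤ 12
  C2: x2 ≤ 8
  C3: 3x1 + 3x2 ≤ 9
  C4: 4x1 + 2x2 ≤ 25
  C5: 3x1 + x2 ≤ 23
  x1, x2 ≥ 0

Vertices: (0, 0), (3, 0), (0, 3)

Evaluate the objective at each vertex of the feasible region:
  z(0, 0) = 0
  z(3, 0) = -9
  z(0, 3) = 21  ←
The maximum is at x1 = 0, x2 = 3.

(0, 3)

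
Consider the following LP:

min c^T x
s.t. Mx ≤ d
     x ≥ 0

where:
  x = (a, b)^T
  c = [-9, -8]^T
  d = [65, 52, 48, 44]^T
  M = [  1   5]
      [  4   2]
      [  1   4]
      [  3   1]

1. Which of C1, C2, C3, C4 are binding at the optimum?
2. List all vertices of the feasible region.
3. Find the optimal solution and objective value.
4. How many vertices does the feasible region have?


1. C2, C3
2. (0, 0), (13, 0), (8, 10), (0, 12)
3. a = 8, b = 10, z = -152
4. 4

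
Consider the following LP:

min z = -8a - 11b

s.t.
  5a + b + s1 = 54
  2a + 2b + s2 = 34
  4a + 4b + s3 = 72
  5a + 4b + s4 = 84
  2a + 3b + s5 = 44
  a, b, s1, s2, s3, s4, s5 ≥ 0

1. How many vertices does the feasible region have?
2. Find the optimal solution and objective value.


1. 5
2. a = 7, b = 10, z = -166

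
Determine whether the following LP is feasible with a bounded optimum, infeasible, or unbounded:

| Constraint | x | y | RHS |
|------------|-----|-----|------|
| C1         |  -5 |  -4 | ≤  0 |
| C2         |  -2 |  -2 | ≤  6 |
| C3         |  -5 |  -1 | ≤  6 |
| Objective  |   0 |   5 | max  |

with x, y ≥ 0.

Unbounded (objective can increase without bound)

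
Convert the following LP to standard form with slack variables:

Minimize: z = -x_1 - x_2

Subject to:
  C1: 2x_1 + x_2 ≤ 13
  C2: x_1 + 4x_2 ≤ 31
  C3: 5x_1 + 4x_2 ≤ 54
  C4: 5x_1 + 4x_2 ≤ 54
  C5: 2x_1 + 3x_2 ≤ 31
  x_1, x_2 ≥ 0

min z = -x_1 - x_2

s.t.
  2x_1 + x_2 + s1 = 13
  x_1 + 4x_2 + s2 = 31
  5x_1 + 4x_2 + s3 = 54
  5x_1 + 4x_2 + s4 = 54
  2x_1 + 3x_2 + s5 = 31
  x_1, x_2, s1, s2, s3, s4, s5 ≥ 0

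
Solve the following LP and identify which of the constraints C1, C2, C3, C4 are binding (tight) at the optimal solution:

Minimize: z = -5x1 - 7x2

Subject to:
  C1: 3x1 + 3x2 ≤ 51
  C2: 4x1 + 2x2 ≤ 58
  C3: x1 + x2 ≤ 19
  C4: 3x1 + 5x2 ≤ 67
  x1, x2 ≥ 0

At x1 = 9, x2 = 8, compute slack b - a·x for each constraint:
  C1: 51 − 51 = 0  (binding)
  C2: 58 − 52 = 6  (slack)
  C3: 19 − 17 = 2  (slack)
  C4: 67 − 67 = 0  (binding)

Optimal: x1 = 9, x2 = 8
Binding: C1, C4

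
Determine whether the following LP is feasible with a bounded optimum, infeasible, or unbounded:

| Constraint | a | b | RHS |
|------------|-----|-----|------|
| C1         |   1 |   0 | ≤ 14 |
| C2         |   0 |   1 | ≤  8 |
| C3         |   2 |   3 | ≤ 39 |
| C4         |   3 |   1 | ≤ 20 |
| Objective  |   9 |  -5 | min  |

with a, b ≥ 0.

Feasible with a bounded optimal solution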